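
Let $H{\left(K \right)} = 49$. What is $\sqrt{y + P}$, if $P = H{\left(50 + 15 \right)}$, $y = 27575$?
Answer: $2 \sqrt{6906} \approx 166.2$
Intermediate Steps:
$P = 49$
$\sqrt{y + P} = \sqrt{27575 + 49} = \sqrt{27624} = 2 \sqrt{6906}$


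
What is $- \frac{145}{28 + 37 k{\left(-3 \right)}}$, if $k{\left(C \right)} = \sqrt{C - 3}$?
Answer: $- \frac{2030}{4499} + \frac{5365 i \sqrt{6}}{8998} \approx -0.45121 + 1.4605 i$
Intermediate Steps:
$k{\left(C \right)} = \sqrt{-3 + C}$
$- \frac{145}{28 + 37 k{\left(-3 \right)}} = - \frac{145}{28 + 37 \sqrt{-3 - 3}} = - \frac{145}{28 + 37 \sqrt{-6}} = - \frac{145}{28 + 37 i \sqrt{6}}$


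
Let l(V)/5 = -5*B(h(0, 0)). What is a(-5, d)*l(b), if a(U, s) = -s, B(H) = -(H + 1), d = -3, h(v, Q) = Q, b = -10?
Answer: 75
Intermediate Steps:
B(H) = -1 - H (B(H) = -(1 + H) = -1 - H)
l(V) = 25 (l(V) = 5*(-5*(-1 - 1*0)) = 5*(-5*(-1 + 0)) = 5*(-5*(-1)) = 5*5 = 25)
a(-5, d)*l(b) = -1*(-3)*25 = 3*25 = 75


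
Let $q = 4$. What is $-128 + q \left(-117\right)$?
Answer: $-596$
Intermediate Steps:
$-128 + q \left(-117\right) = -128 + 4 \left(-117\right) = -128 - 468 = -596$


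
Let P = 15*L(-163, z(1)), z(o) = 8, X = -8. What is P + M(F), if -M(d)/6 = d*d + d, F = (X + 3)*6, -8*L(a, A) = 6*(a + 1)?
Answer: -6795/2 ≈ -3397.5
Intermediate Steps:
L(a, A) = -3/4 - 3*a/4 (L(a, A) = -3*(a + 1)/4 = -3*(1 + a)/4 = -(6 + 6*a)/8 = -3/4 - 3*a/4)
F = -30 (F = (-8 + 3)*6 = -5*6 = -30)
M(d) = -6*d - 6*d**2 (M(d) = -6*(d*d + d) = -6*(d**2 + d) = -6*(d + d**2) = -6*d - 6*d**2)
P = 3645/2 (P = 15*(-3/4 - 3/4*(-163)) = 15*(-3/4 + 489/4) = 15*(243/2) = 3645/2 ≈ 1822.5)
P + M(F) = 3645/2 - 6*(-30)*(1 - 30) = 3645/2 - 6*(-30)*(-29) = 3645/2 - 5220 = -6795/2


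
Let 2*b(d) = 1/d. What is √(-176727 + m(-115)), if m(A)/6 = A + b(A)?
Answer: I*√2346340170/115 ≈ 421.21*I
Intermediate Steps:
b(d) = 1/(2*d)
m(A) = 3/A + 6*A (m(A) = 6*(A + 1/(2*A)) = 3/A + 6*A)
√(-176727 + m(-115)) = √(-176727 + (3/(-115) + 6*(-115))) = √(-176727 + (3*(-1/115) - 690)) = √(-176727 + (-3/115 - 690)) = √(-176727 - 79353/115) = √(-20402958/115) = I*√2346340170/115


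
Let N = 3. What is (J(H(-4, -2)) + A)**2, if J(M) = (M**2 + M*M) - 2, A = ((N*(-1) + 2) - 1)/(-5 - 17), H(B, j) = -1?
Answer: 1/121 ≈ 0.0082645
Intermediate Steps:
A = 1/11 (A = ((3*(-1) + 2) - 1)/(-5 - 17) = ((-3 + 2) - 1)/(-22) = (-1 - 1)*(-1/22) = -2*(-1/22) = 1/11 ≈ 0.090909)
J(M) = -2 + 2*M**2 (J(M) = (M**2 + M**2) - 2 = 2*M**2 - 2 = -2 + 2*M**2)
(J(H(-4, -2)) + A)**2 = ((-2 + 2*(-1)**2) + 1/11)**2 = ((-2 + 2*1) + 1/11)**2 = ((-2 + 2) + 1/11)**2 = (0 + 1/11)**2 = (1/11)**2 = 1/121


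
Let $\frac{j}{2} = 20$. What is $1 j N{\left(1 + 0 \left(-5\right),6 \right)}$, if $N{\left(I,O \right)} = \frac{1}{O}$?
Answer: $\frac{20}{3} \approx 6.6667$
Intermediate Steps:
$j = 40$ ($j = 2 \cdot 20 = 40$)
$1 j N{\left(1 + 0 \left(-5\right),6 \right)} = \frac{1 \cdot 40}{6} = 40 \cdot \frac{1}{6} = \frac{20}{3}$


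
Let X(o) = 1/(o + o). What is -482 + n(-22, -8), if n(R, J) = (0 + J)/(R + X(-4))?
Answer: -85250/177 ≈ -481.64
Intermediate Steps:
X(o) = 1/(2*o)
n(R, J) = J/(-⅛ + R) (n(R, J) = (0 + J)/(R + (½)/(-4)) = J/(R + (½)*(-¼)) = J/(R - ⅛) = J/(-⅛ + R))
-482 + n(-22, -8) = -482 + 8*(-8)/(-1 + 8*(-22)) = -482 + 8*(-8)/(-1 - 176) = -482 + 8*(-8)/(-177) = -482 + 8*(-8)*(-1/177) = -482 + 64/177 = -85250/177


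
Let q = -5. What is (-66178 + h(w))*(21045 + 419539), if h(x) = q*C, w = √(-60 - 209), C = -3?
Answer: -29150359192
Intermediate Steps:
w = I*√269 (w = √(-269) = I*√269 ≈ 16.401*I)
h(x) = 15 (h(x) = -5*(-3) = 15)
(-66178 + h(w))*(21045 + 419539) = (-66178 + 15)*(21045 + 419539) = -66163*440584 = -29150359192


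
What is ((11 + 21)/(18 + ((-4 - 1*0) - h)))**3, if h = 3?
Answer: 32768/1331 ≈ 24.619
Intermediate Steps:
((11 + 21)/(18 + ((-4 - 1*0) - h)))**3 = ((11 + 21)/(18 + ((-4 - 1*0) - 1*3)))**3 = (32/(18 + ((-4 + 0) - 3)))**3 = (32/(18 + (-4 - 3)))**3 = (32/(18 - 7))**3 = (32/11)**3 = 32768/1331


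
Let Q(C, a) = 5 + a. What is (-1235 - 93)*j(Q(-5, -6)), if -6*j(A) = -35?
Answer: -23240/3 ≈ -7746.7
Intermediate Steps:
j(A) = 35/6 (j(A) = -⅙*(-35) = 35/6)
(-1235 - 93)*j(Q(-5, -6)) = (-1235 - 93)*(35/6) = -1328*35/6 = -23240/3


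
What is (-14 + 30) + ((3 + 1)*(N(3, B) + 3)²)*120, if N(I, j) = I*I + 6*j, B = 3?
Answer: 432016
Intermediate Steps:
N(I, j) = I² + 6*j
(-14 + 30) + ((3 + 1)*(N(3, B) + 3)²)*120 = (-14 + 30) + ((3 + 1)*((3² + 6*3) + 3)²)*120 = 16 + (4*((9 + 18) + 3)²)*120 = 16 + (4*(27 + 3)²)*120 = 16 + (4*30²)*120 = 16 + (4*900)*120 = 16 + 3600*120 = 16 + 432000 = 432016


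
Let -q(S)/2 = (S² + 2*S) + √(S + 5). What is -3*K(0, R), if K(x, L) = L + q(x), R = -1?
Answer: 3 + 6*√5 ≈ 16.416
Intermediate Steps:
q(S) = -4*S - 2*S² - 2*√(5 + S) (q(S) = -2*((S² + 2*S) + √(S + 5)) = -2*((S² + 2*S) + √(5 + S)) = -2*(S² + √(5 + S) + 2*S) = -4*S - 2*S² - 2*√(5 + S))
K(x, L) = L - 4*x - 2*x² - 2*√(5 + x) (K(x, L) = L + (-4*x - 2*x² - 2*√(5 + x)) = L - 4*x - 2*x² - 2*√(5 + x))
-3*K(0, R) = -3*(-1 - 4*0 - 2*0² - 2*√(5 + 0)) = -3*(-1 + 0 - 2*0 - 2*√5) = -3*(-1 + 0 + 0 - 2*√5) = -3*(-1 - 2*√5) = 3 + 6*√5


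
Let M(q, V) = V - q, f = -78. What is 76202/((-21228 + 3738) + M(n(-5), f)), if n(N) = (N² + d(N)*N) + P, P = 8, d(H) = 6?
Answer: -76202/17571 ≈ -4.3368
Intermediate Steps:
n(N) = 8 + N² + 6*N (n(N) = (N² + 6*N) + 8 = 8 + N² + 6*N)
76202/((-21228 + 3738) + M(n(-5), f)) = 76202/((-21228 + 3738) + (-78 - (8 + (-5)² + 6*(-5)))) = 76202/(-17490 + (-78 - (8 + 25 - 30))) = 76202/(-17490 + (-78 - 1*3)) = 76202/(-17490 + (-78 - 3)) = 76202/(-17490 - 81) = 76202/(-17571) = 76202*(-1/17571) = -76202/17571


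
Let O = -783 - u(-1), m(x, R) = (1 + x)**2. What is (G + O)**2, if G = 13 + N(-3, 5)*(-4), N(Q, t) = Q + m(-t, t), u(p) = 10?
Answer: 692224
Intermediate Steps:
N(Q, t) = Q + (1 - t)**2
G = -39 (G = 13 + (-3 + (-1 + 5)**2)*(-4) = 13 + (-3 + 4**2)*(-4) = 13 + (-3 + 16)*(-4) = 13 + 13*(-4) = 13 - 52 = -39)
O = -793 (O = -783 - 1*10 = -783 - 10 = -793)
(G + O)**2 = (-39 - 793)**2 = (-832)**2 = 692224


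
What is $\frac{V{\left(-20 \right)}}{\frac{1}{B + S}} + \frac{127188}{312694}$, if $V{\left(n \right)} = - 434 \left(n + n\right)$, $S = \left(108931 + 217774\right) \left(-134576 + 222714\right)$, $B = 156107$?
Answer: $\frac{78155689739612599834}{156347} \approx 4.9989 \cdot 10^{14}$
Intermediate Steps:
$S = 28795125290$ ($S = 326705 \cdot 88138 = 28795125290$)
$V{\left(n \right)} = - 868 n$ ($V{\left(n \right)} = - 434 \cdot 2 n = - 868 n$)
$\frac{V{\left(-20 \right)}}{\frac{1}{B + S}} + \frac{127188}{312694} = \frac{\left(-868\right) \left(-20\right)}{\frac{1}{156107 + 28795125290}} + \frac{127188}{312694} = \frac{17360}{\frac{1}{28795281397}} + 127188 \cdot \frac{1}{312694} = 17360 \frac{1}{\frac{1}{28795281397}} + \frac{63594}{156347} = 17360 \cdot 28795281397 + \frac{63594}{156347} = 499886085051920 + \frac{63594}{156347} = \frac{78155689739612599834}{156347}$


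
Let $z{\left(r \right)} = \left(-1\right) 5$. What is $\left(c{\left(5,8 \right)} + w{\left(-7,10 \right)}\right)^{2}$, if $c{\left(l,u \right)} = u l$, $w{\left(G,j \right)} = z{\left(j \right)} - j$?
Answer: $625$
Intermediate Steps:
$z{\left(r \right)} = -5$
$w{\left(G,j \right)} = -5 - j$
$c{\left(l,u \right)} = l u$
$\left(c{\left(5,8 \right)} + w{\left(-7,10 \right)}\right)^{2} = \left(5 \cdot 8 - 15\right)^{2} = \left(40 - 15\right)^{2} = 25^{2} = 625$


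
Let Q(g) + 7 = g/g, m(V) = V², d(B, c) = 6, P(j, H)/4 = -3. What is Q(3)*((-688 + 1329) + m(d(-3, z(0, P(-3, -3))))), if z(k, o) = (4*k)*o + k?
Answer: -4062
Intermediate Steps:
P(j, H) = -12 (P(j, H) = 4*(-3) = -12)
z(k, o) = k + 4*k*o (z(k, o) = 4*k*o + k = k + 4*k*o)
Q(g) = -6 (Q(g) = -7 + g/g = -7 + 1 = -6)
Q(3)*((-688 + 1329) + m(d(-3, z(0, P(-3, -3))))) = -6*((-688 + 1329) + 6²) = -6*(641 + 36) = -6*677 = -4062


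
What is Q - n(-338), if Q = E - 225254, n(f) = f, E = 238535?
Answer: 13619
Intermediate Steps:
Q = 13281 (Q = 238535 - 225254 = 13281)
Q - n(-338) = 13281 - 1*(-338) = 13281 + 338 = 13619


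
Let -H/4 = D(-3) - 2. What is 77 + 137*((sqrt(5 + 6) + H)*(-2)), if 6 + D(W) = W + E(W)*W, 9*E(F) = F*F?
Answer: -15267 - 274*sqrt(11) ≈ -16176.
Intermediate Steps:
E(F) = F**2/9 (E(F) = (F*F)/9 = F**2/9)
D(W) = -6 + W + W**3/9 (D(W) = -6 + (W + (W**2/9)*W) = -6 + (W + W**3/9) = -6 + W + W**3/9)
H = 56 (H = -4*((-6 - 3 + (1/9)*(-3)**3) - 2) = -4*((-6 - 3 + (1/9)*(-27)) - 2) = -4*((-6 - 3 - 3) - 2) = -4*(-12 - 2) = -4*(-14) = 56)
77 + 137*((sqrt(5 + 6) + H)*(-2)) = 77 + 137*((sqrt(5 + 6) + 56)*(-2)) = 77 + 137*((sqrt(11) + 56)*(-2)) = 77 + 137*((56 + sqrt(11))*(-2)) = 77 + 137*(-112 - 2*sqrt(11)) = 77 + (-15344 - 274*sqrt(11)) = -15267 - 274*sqrt(11)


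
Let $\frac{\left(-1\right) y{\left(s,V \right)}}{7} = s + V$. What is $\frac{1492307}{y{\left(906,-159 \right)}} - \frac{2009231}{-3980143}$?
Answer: $- \frac{5929088991002}{20812167747} \approx -284.89$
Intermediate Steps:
$y{\left(s,V \right)} = - 7 V - 7 s$ ($y{\left(s,V \right)} = - 7 \left(s + V\right) = - 7 \left(V + s\right) = - 7 V - 7 s$)
$\frac{1492307}{y{\left(906,-159 \right)}} - \frac{2009231}{-3980143} = \frac{1492307}{\left(-7\right) \left(-159\right) - 6342} - \frac{2009231}{-3980143} = \frac{1492307}{1113 - 6342} - - \frac{2009231}{3980143} = \frac{1492307}{-5229} + \frac{2009231}{3980143} = 1492307 \left(- \frac{1}{5229}\right) + \frac{2009231}{3980143} = - \frac{1492307}{5229} + \frac{2009231}{3980143} = - \frac{5929088991002}{20812167747}$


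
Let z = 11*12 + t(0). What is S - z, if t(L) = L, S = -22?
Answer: -154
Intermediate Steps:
z = 132 (z = 11*12 + 0 = 132 + 0 = 132)
S - z = -22 - 1*132 = -22 - 132 = -154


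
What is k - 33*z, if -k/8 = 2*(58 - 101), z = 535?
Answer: -16967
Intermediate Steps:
k = 688 (k = -16*(58 - 101) = -16*(-43) = -8*(-86) = 688)
k - 33*z = 688 - 33*535 = 688 - 17655 = -16967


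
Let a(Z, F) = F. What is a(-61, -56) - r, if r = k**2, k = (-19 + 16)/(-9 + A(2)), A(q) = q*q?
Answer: -1409/25 ≈ -56.360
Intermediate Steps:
A(q) = q**2
k = 3/5 (k = (-19 + 16)/(-9 + 2**2) = -3/(-9 + 4) = -3/(-5) = -3*(-1/5) = 3/5 ≈ 0.60000)
r = 9/25 (r = (3/5)**2 = 9/25 ≈ 0.36000)
a(-61, -56) - r = -56 - 1*9/25 = -56 - 9/25 = -1409/25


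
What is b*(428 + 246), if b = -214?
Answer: -144236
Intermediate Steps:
b*(428 + 246) = -214*(428 + 246) = -214*674 = -144236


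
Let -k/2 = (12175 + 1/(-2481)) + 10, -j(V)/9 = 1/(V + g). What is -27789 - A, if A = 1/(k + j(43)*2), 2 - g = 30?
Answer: -8401301798409/302324726 ≈ -27789.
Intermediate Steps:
g = -28 (g = 2 - 1*30 = 2 - 30 = -28)
j(V) = -9/(-28 + V) (j(V) = -9/(V - 28) = -9/(-28 + V))
k = -60461968/2481 (k = -2*((12175 + 1/(-2481)) + 10) = -2*((12175 - 1/2481) + 10) = -2*(30206174/2481 + 10) = -2*30230984/2481 = -60461968/2481 ≈ -24370.)
A = -12405/302324726 (A = 1/(-60461968/2481 - 9/(-28 + 43)*2) = 1/(-60461968/2481 - 9/15*2) = 1/(-60461968/2481 - 9*1/15*2) = 1/(-60461968/2481 - 3/5*2) = 1/(-60461968/2481 - 6/5) = 1/(-302324726/12405) = -12405/302324726 ≈ -4.1032e-5)
-27789 - A = -27789 - 1*(-12405/302324726) = -27789 + 12405/302324726 = -8401301798409/302324726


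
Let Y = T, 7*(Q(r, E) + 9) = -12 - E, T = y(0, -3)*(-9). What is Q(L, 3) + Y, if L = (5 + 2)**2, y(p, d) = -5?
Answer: 237/7 ≈ 33.857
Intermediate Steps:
T = 45 (T = -5*(-9) = 45)
L = 49 (L = 7**2 = 49)
Q(r, E) = -75/7 - E/7 (Q(r, E) = -9 + (-12 - E)/7 = -9 + (-12/7 - E/7) = -75/7 - E/7)
Y = 45
Q(L, 3) + Y = (-75/7 - 1/7*3) + 45 = (-75/7 - 3/7) + 45 = -78/7 + 45 = 237/7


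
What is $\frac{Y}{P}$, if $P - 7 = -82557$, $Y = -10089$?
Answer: $\frac{10089}{82550} \approx 0.12222$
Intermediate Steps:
$P = -82550$ ($P = 7 - 82557 = -82550$)
$\frac{Y}{P} = - \frac{10089}{-82550} = \left(-10089\right) \left(- \frac{1}{82550}\right) = \frac{10089}{82550}$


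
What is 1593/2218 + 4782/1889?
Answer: 13615653/4189802 ≈ 3.2497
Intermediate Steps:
1593/2218 + 4782/1889 = 13615653/4189802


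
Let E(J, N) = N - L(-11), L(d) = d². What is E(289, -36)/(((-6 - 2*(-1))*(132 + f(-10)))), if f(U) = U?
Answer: 157/488 ≈ 0.32172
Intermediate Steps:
E(J, N) = -121 + N (E(J, N) = N - 1*(-11)² = N - 1*121 = N - 121 = -121 + N)
E(289, -36)/(((-6 - 2*(-1))*(132 + f(-10)))) = (-121 - 36)/(((-6 - 2*(-1))*(132 - 10))) = -157*1/(122*(-6 + 2)) = -157/((-4*122)) = -157/(-488) = -157*(-1/488) = 157/488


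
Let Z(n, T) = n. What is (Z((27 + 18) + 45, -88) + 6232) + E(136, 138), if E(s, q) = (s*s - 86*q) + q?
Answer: 13088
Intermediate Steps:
E(s, q) = s² - 85*q (E(s, q) = (s² - 86*q) + q = s² - 85*q)
(Z((27 + 18) + 45, -88) + 6232) + E(136, 138) = (((27 + 18) + 45) + 6232) + (136² - 85*138) = ((45 + 45) + 6232) + (18496 - 11730) = (90 + 6232) + 6766 = 6322 + 6766 = 13088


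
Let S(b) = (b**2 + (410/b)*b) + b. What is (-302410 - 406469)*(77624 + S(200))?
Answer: -83813599686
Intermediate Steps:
S(b) = 410 + b + b**2 (S(b) = (b**2 + 410) + b = (410 + b**2) + b = 410 + b + b**2)
(-302410 - 406469)*(77624 + S(200)) = (-302410 - 406469)*(77624 + (410 + 200 + 200**2)) = -708879*(77624 + (410 + 200 + 40000)) = -708879*(77624 + 40610) = -708879*118234 = -83813599686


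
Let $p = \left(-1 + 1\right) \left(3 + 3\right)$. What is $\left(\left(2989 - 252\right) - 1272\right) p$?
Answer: $0$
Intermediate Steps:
$p = 0$ ($p = 0 \cdot 6 = 0$)
$\left(\left(2989 - 252\right) - 1272\right) p = \left(\left(2989 - 252\right) - 1272\right) 0 = \left(2737 - 1272\right) 0 = 1465 \cdot 0 = 0$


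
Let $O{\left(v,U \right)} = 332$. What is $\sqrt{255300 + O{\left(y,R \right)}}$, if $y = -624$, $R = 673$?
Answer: $4 \sqrt{15977} \approx 505.6$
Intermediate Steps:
$\sqrt{255300 + O{\left(y,R \right)}} = \sqrt{255300 + 332} = \sqrt{255632} = 4 \sqrt{15977}$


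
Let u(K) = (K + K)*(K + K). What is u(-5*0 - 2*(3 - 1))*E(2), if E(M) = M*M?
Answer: 256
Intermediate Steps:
u(K) = 4*K² (u(K) = (2*K)*(2*K) = 4*K²)
E(M) = M²
u(-5*0 - 2*(3 - 1))*E(2) = (4*(-5*0 - 2*(3 - 1))²)*2² = (4*(0 - 2*2)²)*4 = (4*(0 - 4)²)*4 = (4*(-4)²)*4 = (4*16)*4 = 64*4 = 256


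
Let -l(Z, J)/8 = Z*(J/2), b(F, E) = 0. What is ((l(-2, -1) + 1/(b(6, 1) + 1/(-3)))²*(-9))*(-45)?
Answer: 49005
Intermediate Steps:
l(Z, J) = -4*J*Z (l(Z, J) = -8*Z*J/2 = -4*J*Z)
((l(-2, -1) + 1/(b(6, 1) + 1/(-3)))²*(-9))*(-45) = ((-4*(-1)*(-2) + 1/(0 + 1/(-3)))²*(-9))*(-45) = ((-8 + 1/(0 - ⅓))²*(-9))*(-45) = ((-8 + 1/(-⅓))²*(-9))*(-45) = ((-8 - 3)²*(-9))*(-45) = ((-11)²*(-9))*(-45) = (121*(-9))*(-45) = -1089*(-45) = 49005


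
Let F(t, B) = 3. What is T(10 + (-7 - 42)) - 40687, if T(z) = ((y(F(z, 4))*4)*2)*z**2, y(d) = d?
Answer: -4183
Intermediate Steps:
T(z) = 24*z**2 (T(z) = ((3*4)*2)*z**2 = (12*2)*z**2 = 24*z**2)
T(10 + (-7 - 42)) - 40687 = 24*(10 + (-7 - 42))**2 - 40687 = 24*(10 - 49)**2 - 40687 = 24*(-39)**2 - 40687 = 24*1521 - 40687 = 36504 - 40687 = -4183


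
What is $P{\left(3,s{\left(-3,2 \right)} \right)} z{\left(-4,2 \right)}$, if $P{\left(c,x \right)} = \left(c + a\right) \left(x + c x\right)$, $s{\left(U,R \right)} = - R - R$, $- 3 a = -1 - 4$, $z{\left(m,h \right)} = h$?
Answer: $- \frac{448}{3} \approx -149.33$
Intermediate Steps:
$a = \frac{5}{3}$ ($a = - \frac{-1 - 4}{3} = \left(- \frac{1}{3}\right) \left(-5\right) = \frac{5}{3} \approx 1.6667$)
$s{\left(U,R \right)} = - 2 R$
$P{\left(c,x \right)} = \left(\frac{5}{3} + c\right) \left(x + c x\right)$ ($P{\left(c,x \right)} = \left(c + \frac{5}{3}\right) \left(x + c x\right) = \left(\frac{5}{3} + c\right) \left(x + c x\right)$)
$P{\left(3,s{\left(-3,2 \right)} \right)} z{\left(-4,2 \right)} = \frac{\left(-2\right) 2 \left(5 + 3 \cdot 3^{2} + 8 \cdot 3\right)}{3} \cdot 2 = \frac{1}{3} \left(-4\right) \left(5 + 3 \cdot 9 + 24\right) 2 = \frac{1}{3} \left(-4\right) \left(5 + 27 + 24\right) 2 = \frac{1}{3} \left(-4\right) 56 \cdot 2 = \left(- \frac{224}{3}\right) 2 = - \frac{448}{3}$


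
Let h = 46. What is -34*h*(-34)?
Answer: 53176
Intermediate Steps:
-34*h*(-34) = -34*46*(-34) = -1564*(-34) = 53176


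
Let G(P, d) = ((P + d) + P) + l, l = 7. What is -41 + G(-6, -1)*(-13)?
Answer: 37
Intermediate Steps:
G(P, d) = 7 + d + 2*P (G(P, d) = ((P + d) + P) + 7 = (d + 2*P) + 7 = 7 + d + 2*P)
-41 + G(-6, -1)*(-13) = -41 + (7 - 1 + 2*(-6))*(-13) = -41 + (7 - 1 - 12)*(-13) = -41 - 6*(-13) = -41 + 78 = 37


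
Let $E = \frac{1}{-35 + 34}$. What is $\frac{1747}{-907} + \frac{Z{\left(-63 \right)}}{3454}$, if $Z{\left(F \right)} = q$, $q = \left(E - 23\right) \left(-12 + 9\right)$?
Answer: $- \frac{2984417}{1566389} \approx -1.9053$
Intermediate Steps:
$E = -1$ ($E = \frac{1}{-1} = -1$)
$q = 72$ ($q = \left(-1 - 23\right) \left(-12 + 9\right) = \left(-24\right) \left(-3\right) = 72$)
$Z{\left(F \right)} = 72$
$\frac{1747}{-907} + \frac{Z{\left(-63 \right)}}{3454} = \frac{1747}{-907} + \frac{72}{3454} = 1747 \left(- \frac{1}{907}\right) + 72 \cdot \frac{1}{3454} = - \frac{1747}{907} + \frac{36}{1727} = - \frac{2984417}{1566389}$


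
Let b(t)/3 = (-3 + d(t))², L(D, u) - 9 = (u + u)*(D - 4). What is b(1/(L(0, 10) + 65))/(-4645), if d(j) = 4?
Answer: -3/4645 ≈ -0.00064586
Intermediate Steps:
L(D, u) = 9 + 2*u*(-4 + D) (L(D, u) = 9 + (u + u)*(D - 4) = 9 + (2*u)*(-4 + D) = 9 + 2*u*(-4 + D))
b(t) = 3 (b(t) = 3*(-3 + 4)² = 3*1² = 3*1 = 3)
b(1/(L(0, 10) + 65))/(-4645) = 3/(-4645) = 3*(-1/4645) = -3/4645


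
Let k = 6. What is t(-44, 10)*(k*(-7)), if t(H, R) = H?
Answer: 1848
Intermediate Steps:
t(-44, 10)*(k*(-7)) = -264*(-7) = -44*(-42) = 1848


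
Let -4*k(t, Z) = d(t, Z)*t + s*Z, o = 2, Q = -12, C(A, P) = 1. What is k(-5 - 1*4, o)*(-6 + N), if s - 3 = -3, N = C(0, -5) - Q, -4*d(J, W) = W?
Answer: -63/8 ≈ -7.8750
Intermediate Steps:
d(J, W) = -W/4
N = 13 (N = 1 - 1*(-12) = 1 + 12 = 13)
s = 0 (s = 3 - 3 = 0)
k(t, Z) = Z*t/16 (k(t, Z) = -((-Z/4)*t + 0*Z)/4 = -(-Z*t/4 + 0)/4 = -(-1)*Z*t/16 = Z*t/16)
k(-5 - 1*4, o)*(-6 + N) = ((1/16)*2*(-5 - 1*4))*(-6 + 13) = ((1/16)*2*(-5 - 4))*7 = ((1/16)*2*(-9))*7 = -9/8*7 = -63/8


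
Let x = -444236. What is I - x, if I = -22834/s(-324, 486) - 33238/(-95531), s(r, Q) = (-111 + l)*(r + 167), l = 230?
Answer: 113268247898748/254972239 ≈ 4.4424e+5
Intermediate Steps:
s(r, Q) = 19873 + 119*r (s(r, Q) = (-111 + 230)*(r + 167) = 119*(167 + r) = 19873 + 119*r)
I = 400334344/254972239 (I = -22834/(19873 + 119*(-324)) - 33238/(-95531) = -22834/(19873 - 38556) - 33238*(-1/95531) = -22834/(-18683) + 33238/95531 = -22834*(-1/18683) + 33238/95531 = 3262/2669 + 33238/95531 = 400334344/254972239 ≈ 1.5701)
I - x = 400334344/254972239 - 1*(-444236) = 400334344/254972239 + 444236 = 113268247898748/254972239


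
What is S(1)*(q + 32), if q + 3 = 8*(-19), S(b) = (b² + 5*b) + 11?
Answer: -2091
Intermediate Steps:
S(b) = 11 + b² + 5*b
q = -155 (q = -3 + 8*(-19) = -3 - 152 = -155)
S(1)*(q + 32) = (11 + 1² + 5*1)*(-155 + 32) = (11 + 1 + 5)*(-123) = 17*(-123) = -2091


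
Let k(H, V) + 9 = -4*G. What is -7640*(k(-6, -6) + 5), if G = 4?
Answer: 152800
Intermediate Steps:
k(H, V) = -25 (k(H, V) = -9 - 4*4 = -9 - 16 = -25)
-7640*(k(-6, -6) + 5) = -7640*(-25 + 5) = -7640*(-20) = 152800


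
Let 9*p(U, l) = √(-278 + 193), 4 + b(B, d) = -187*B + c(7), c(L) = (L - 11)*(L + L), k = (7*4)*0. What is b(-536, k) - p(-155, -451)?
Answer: 100172 - I*√85/9 ≈ 1.0017e+5 - 1.0244*I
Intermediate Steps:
k = 0 (k = 28*0 = 0)
c(L) = 2*L*(-11 + L) (c(L) = (-11 + L)*(2*L) = 2*L*(-11 + L))
b(B, d) = -60 - 187*B (b(B, d) = -4 + (-187*B + 2*7*(-11 + 7)) = -4 + (-187*B + 2*7*(-4)) = -4 + (-187*B - 56) = -4 + (-56 - 187*B) = -60 - 187*B)
p(U, l) = I*√85/9 (p(U, l) = √(-278 + 193)/9 = √(-85)/9 = (I*√85)/9 = I*√85/9)
b(-536, k) - p(-155, -451) = (-60 - 187*(-536)) - I*√85/9 = (-60 + 100232) - I*√85/9 = 100172 - I*√85/9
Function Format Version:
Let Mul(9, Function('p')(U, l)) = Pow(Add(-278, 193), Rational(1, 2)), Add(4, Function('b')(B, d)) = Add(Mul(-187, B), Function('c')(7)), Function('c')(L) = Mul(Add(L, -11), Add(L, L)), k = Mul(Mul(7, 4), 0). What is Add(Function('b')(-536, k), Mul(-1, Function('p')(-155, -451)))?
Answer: Add(100172, Mul(Rational(-1, 9), I, Pow(85, Rational(1, 2)))) ≈ Add(1.0017e+5, Mul(-1.0244, I))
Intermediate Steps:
k = 0 (k = Mul(28, 0) = 0)
Function('c')(L) = Mul(2, L, Add(-11, L)) (Function('c')(L) = Mul(Add(-11, L), Mul(2, L)) = Mul(2, L, Add(-11, L)))
Function('b')(B, d) = Add(-60, Mul(-187, B)) (Function('b')(B, d) = Add(-4, Add(Mul(-187, B), Mul(2, 7, Add(-11, 7)))) = Add(-4, Add(Mul(-187, B), Mul(2, 7, -4))) = Add(-4, Add(Mul(-187, B), -56)) = Add(-4, Add(-56, Mul(-187, B))) = Add(-60, Mul(-187, B)))
Function('p')(U, l) = Mul(Rational(1, 9), I, Pow(85, Rational(1, 2))) (Function('p')(U, l) = Mul(Rational(1, 9), Pow(Add(-278, 193), Rational(1, 2))) = Mul(Rational(1, 9), Pow(-85, Rational(1, 2))) = Mul(Rational(1, 9), Mul(I, Pow(85, Rational(1, 2)))) = Mul(Rational(1, 9), I, Pow(85, Rational(1, 2))))
Add(Function('b')(-536, k), Mul(-1, Function('p')(-155, -451))) = Add(Add(-60, Mul(-187, -536)), Mul(-1, Mul(Rational(1, 9), I, Pow(85, Rational(1, 2))))) = Add(Add(-60, 100232), Mul(Rational(-1, 9), I, Pow(85, Rational(1, 2)))) = Add(100172, Mul(Rational(-1, 9), I, Pow(85, Rational(1, 2))))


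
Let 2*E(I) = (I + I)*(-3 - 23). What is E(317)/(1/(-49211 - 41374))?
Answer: 746601570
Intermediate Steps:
E(I) = -26*I (E(I) = ((I + I)*(-3 - 23))/2 = ((2*I)*(-26))/2 = (-52*I)/2 = -26*I)
E(317)/(1/(-49211 - 41374)) = (-26*317)/(1/(-49211 - 41374)) = -8242/(1/(-90585)) = -8242/(-1/90585) = -8242*(-90585) = 746601570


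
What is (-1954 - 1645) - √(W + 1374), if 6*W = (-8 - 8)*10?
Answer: -3599 - √12126/3 ≈ -3635.7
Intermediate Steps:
W = -80/3 (W = ((-8 - 8)*10)/6 = (-16*10)/6 = (⅙)*(-160) = -80/3 ≈ -26.667)
(-1954 - 1645) - √(W + 1374) = (-1954 - 1645) - √(-80/3 + 1374) = -3599 - √(4042/3) = -3599 - √12126/3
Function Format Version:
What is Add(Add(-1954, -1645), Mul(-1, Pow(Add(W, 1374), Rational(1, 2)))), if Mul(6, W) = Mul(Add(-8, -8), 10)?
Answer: Add(-3599, Mul(Rational(-1, 3), Pow(12126, Rational(1, 2)))) ≈ -3635.7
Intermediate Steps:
W = Rational(-80, 3) (W = Mul(Rational(1, 6), Mul(Add(-8, -8), 10)) = Mul(Rational(1, 6), Mul(-16, 10)) = Mul(Rational(1, 6), -160) = Rational(-80, 3) ≈ -26.667)
Add(Add(-1954, -1645), Mul(-1, Pow(Add(W, 1374), Rational(1, 2)))) = Add(Add(-1954, -1645), Mul(-1, Pow(Add(Rational(-80, 3), 1374), Rational(1, 2)))) = Add(-3599, Mul(-1, Pow(Rational(4042, 3), Rational(1, 2)))) = Add(-3599, Mul(-1, Mul(Rational(1, 3), Pow(12126, Rational(1, 2))))) = Add(-3599, Mul(Rational(-1, 3), Pow(12126, Rational(1, 2))))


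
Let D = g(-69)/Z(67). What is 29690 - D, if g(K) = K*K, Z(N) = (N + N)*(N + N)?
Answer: 533108879/17956 ≈ 29690.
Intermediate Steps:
Z(N) = 4*N² (Z(N) = (2*N)*(2*N) = 4*N²)
g(K) = K²
D = 4761/17956 (D = (-69)²/((4*67²)) = 4761/((4*4489)) = 4761/17956 ≈ 0.26515)
29690 - D = 29690 - 1*4761/17956 = 29690 - 4761/17956 = 533108879/17956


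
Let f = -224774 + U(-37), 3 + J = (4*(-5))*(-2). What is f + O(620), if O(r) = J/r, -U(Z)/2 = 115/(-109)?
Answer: -15190080287/67580 ≈ -2.2477e+5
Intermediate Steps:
U(Z) = 230/109 (U(Z) = -230/(-109) = -230*(-1)/109 = -2*(-115/109) = 230/109)
J = 37 (J = -3 + (4*(-5))*(-2) = -3 - 20*(-2) = -3 + 40 = 37)
O(r) = 37/r
f = -24500136/109 (f = -224774 + 230/109 = -24500136/109 ≈ -2.2477e+5)
f + O(620) = -24500136/109 + 37/620 = -15190080287/67580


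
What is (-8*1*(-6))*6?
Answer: 288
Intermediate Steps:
(-8*1*(-6))*6 = -8*(-6)*6 = 48*6 = 288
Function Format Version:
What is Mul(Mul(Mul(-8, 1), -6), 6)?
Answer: 288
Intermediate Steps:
Mul(Mul(Mul(-8, 1), -6), 6) = Mul(Mul(-8, -6), 6) = Mul(48, 6) = 288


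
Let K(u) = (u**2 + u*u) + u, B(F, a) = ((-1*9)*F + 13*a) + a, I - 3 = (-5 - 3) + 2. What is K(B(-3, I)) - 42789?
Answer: -42354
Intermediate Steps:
I = -3 (I = 3 + ((-5 - 3) + 2) = 3 + (-8 + 2) = 3 - 6 = -3)
B(F, a) = -9*F + 14*a (B(F, a) = (-9*F + 13*a) + a = -9*F + 14*a)
K(u) = u + 2*u**2 (K(u) = (u**2 + u**2) + u = 2*u**2 + u = u + 2*u**2)
K(B(-3, I)) - 42789 = (-9*(-3) + 14*(-3))*(1 + 2*(-9*(-3) + 14*(-3))) - 42789 = (27 - 42)*(1 + 2*(27 - 42)) - 42789 = -15*(1 + 2*(-15)) - 42789 = -15*(1 - 30) - 42789 = -15*(-29) - 42789 = 435 - 42789 = -42354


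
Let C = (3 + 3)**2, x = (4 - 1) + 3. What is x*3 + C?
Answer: 54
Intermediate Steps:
x = 6 (x = 3 + 3 = 6)
C = 36 (C = 6**2 = 36)
x*3 + C = 6*3 + 36 = 18 + 36 = 54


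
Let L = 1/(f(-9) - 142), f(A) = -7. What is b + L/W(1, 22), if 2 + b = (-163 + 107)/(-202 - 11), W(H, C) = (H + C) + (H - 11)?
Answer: -716903/412581 ≈ -1.7376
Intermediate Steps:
W(H, C) = -11 + C + 2*H (W(H, C) = (C + H) + (-11 + H) = -11 + C + 2*H)
L = -1/149 (L = 1/(-7 - 142) = 1/(-149) = -1/149 ≈ -0.0067114)
b = -370/213 (b = -2 + (-163 + 107)/(-202 - 11) = -2 - 56/(-213) = -2 - 56*(-1/213) = -2 + 56/213 = -370/213 ≈ -1.7371)
b + L/W(1, 22) = -370/213 - 1/(149*(-11 + 22 + 2*1)) = -370/213 - 1/(149*(-11 + 22 + 2)) = -370/213 - 1/149/13 = -370/213 - 1/149*1/13 = -370/213 - 1/1937 = -716903/412581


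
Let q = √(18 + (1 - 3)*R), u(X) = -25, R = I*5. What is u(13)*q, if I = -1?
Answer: -50*√7 ≈ -132.29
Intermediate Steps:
R = -5 (R = -1*5 = -5)
q = 2*√7 (q = √(18 + (1 - 3)*(-5)) = √(18 - 2*(-5)) = √(18 + 10) = √28 = 2*√7 ≈ 5.2915)
u(13)*q = -50*√7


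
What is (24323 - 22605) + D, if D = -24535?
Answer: -22817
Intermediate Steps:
(24323 - 22605) + D = (24323 - 22605) - 24535 = 1718 - 24535 = -22817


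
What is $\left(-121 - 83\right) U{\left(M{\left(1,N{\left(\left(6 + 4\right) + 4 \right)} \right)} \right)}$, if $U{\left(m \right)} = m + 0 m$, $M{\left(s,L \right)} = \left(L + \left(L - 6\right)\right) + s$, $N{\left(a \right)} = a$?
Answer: $-4692$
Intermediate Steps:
$M{\left(s,L \right)} = -6 + s + 2 L$ ($M{\left(s,L \right)} = \left(L + \left(L - 6\right)\right) + s = \left(L + \left(-6 + L\right)\right) + s = \left(-6 + 2 L\right) + s = -6 + s + 2 L$)
$U{\left(m \right)} = m$ ($U{\left(m \right)} = m + 0 = m$)
$\left(-121 - 83\right) U{\left(M{\left(1,N{\left(\left(6 + 4\right) + 4 \right)} \right)} \right)} = \left(-121 - 83\right) \left(-6 + 1 + 2 \left(\left(6 + 4\right) + 4\right)\right) = - 204 \left(-6 + 1 + 2 \left(10 + 4\right)\right) = - 204 \left(-6 + 1 + 2 \cdot 14\right) = - 204 \left(-6 + 1 + 28\right) = \left(-204\right) 23 = -4692$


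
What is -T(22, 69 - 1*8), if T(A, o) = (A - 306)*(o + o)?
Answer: 34648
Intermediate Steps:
T(A, o) = 2*o*(-306 + A) (T(A, o) = (-306 + A)*(2*o) = 2*o*(-306 + A))
-T(22, 69 - 1*8) = -2*(69 - 1*8)*(-306 + 22) = -2*(69 - 8)*(-284) = -2*61*(-284) = -1*(-34648) = 34648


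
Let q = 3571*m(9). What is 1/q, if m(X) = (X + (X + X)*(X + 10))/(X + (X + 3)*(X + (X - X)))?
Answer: 1/10713 ≈ 9.3344e-5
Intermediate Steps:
m(X) = (X + 2*X*(10 + X))/(X + X*(3 + X)) (m(X) = (X + (2*X)*(10 + X))/(X + (3 + X)*(X + 0)) = (X + 2*X*(10 + X))/(X + (3 + X)*X) = (X + 2*X*(10 + X))/(X + X*(3 + X)))
q = 10713 (q = 3571*((21 + 2*9)/(4 + 9)) = 3571*((21 + 18)/13) = 3571*((1/13)*39) = 3571*3 = 10713)
1/q = 1/10713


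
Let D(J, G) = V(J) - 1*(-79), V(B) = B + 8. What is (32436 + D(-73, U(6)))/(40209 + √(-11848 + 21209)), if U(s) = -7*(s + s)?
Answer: 130478205/161675432 - 3245*√9361/161675432 ≈ 0.80510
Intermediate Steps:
U(s) = -14*s
V(B) = 8 + B
D(J, G) = 87 + J (D(J, G) = (8 + J) - 1*(-79) = (8 + J) + 79 = 87 + J)
(32436 + D(-73, U(6)))/(40209 + √(-11848 + 21209)) = (32436 + (87 - 73))/(40209 + √(-11848 + 21209)) = (32436 + 14)/(40209 + √9361) = 32450/(40209 + √9361)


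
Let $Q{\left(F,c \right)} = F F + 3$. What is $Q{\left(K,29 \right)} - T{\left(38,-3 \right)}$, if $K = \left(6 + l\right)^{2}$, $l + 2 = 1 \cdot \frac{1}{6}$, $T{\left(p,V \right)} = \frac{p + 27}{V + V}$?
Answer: $\frac{408553}{1296} \approx 315.24$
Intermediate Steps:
$T{\left(p,V \right)} = \frac{27 + p}{2 V}$
$l = - \frac{11}{6}$ ($l = -2 + 1 \cdot \frac{1}{6} = -2 + \frac{1}{6} = - \frac{11}{6} \approx -1.8333$)
$K = \frac{625}{36}$ ($K = \left(6 - \frac{11}{6}\right)^{2} = \left(\frac{25}{6}\right)^{2} = \frac{625}{36} \approx 17.361$)
$Q{\left(F,c \right)} = 3 + F^{2}$ ($Q{\left(F,c \right)} = F^{2} + 3 = 3 + F^{2}$)
$Q{\left(K,29 \right)} - T{\left(38,-3 \right)} = \left(3 + \left(\frac{625}{36}\right)^{2}\right) - \frac{27 + 38}{2 \left(-3\right)} = \left(3 + \frac{390625}{1296}\right) - \frac{1}{2} \left(- \frac{1}{3}\right) 65 = \frac{394513}{1296} - - \frac{65}{6} = \frac{394513}{1296} + \frac{65}{6} = \frac{408553}{1296}$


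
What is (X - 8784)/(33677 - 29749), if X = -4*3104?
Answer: -2650/491 ≈ -5.3971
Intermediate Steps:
X = -12416
(X - 8784)/(33677 - 29749) = (-12416 - 8784)/(33677 - 29749) = -21200/3928 = -21200*1/3928 = -2650/491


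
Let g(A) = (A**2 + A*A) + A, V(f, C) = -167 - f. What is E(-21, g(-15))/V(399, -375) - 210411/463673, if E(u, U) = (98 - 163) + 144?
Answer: -155722793/262438918 ≈ -0.59337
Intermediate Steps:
g(A) = A + 2*A**2 (g(A) = (A**2 + A**2) + A = 2*A**2 + A = A + 2*A**2)
E(u, U) = 79 (E(u, U) = -65 + 144 = 79)
E(-21, g(-15))/V(399, -375) - 210411/463673 = 79/(-167 - 1*399) - 210411/463673 = 79/(-167 - 399) - 210411*1/463673 = 79/(-566) - 210411/463673 = 79*(-1/566) - 210411/463673 = -79/566 - 210411/463673 = -155722793/262438918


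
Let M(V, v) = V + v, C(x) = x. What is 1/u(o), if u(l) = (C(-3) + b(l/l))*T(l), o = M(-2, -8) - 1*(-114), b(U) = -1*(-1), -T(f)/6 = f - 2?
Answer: 1/1224 ≈ 0.00081699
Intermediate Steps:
T(f) = 12 - 6*f (T(f) = -6*(f - 2) = -6*(-2 + f) = 12 - 6*f)
b(U) = 1
o = 104 (o = (-2 - 8) - 1*(-114) = -10 + 114 = 104)
u(l) = -24 + 12*l (u(l) = (-3 + 1)*(12 - 6*l) = -2*(12 - 6*l) = -24 + 12*l)
1/u(o) = 1/(-24 + 12*104) = 1/(-24 + 1248) = 1/1224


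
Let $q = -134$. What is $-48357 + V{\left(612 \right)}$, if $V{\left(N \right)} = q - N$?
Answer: $-49103$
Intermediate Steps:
$V{\left(N \right)} = -134 - N$
$-48357 + V{\left(612 \right)} = -48357 - 746 = -49103$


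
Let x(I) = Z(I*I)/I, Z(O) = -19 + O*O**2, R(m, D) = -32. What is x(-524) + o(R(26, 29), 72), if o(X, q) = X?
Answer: -20700828238991725/524 ≈ -3.9505e+13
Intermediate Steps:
Z(O) = -19 + O**3
x(I) = (-19 + I**6)/I (x(I) = (-19 + (I*I)**3)/I = (-19 + (I**2)**3)/I = (-19 + I**6)/I)
x(-524) + o(R(26, 29), 72) = (-19 + (-524)**6)/(-524) - 32 = -(-19 + 20700828238974976)/524 - 32 = -1/524*20700828238974957 - 32 = -20700828238974957/524 - 32 = -20700828238991725/524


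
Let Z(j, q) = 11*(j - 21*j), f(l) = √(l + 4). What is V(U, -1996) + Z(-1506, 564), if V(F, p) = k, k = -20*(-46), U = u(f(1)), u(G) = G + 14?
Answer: 332240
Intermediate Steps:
f(l) = √(4 + l)
Z(j, q) = -220*j (Z(j, q) = 11*(-20*j) = -220*j)
u(G) = 14 + G
U = 14 + √5 (U = 14 + √(4 + 1) = 14 + √5 ≈ 16.236)
k = 920
V(F, p) = 920
V(U, -1996) + Z(-1506, 564) = 920 - 220*(-1506) = 920 + 331320 = 332240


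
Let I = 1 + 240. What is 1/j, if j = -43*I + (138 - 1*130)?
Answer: -1/10355 ≈ -9.6572e-5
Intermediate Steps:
I = 241
j = -10355 (j = -43*241 + (138 - 1*130) = -10363 + (138 - 130) = -10363 + 8 = -10355)
1/j = 1/(-10355) = -1/10355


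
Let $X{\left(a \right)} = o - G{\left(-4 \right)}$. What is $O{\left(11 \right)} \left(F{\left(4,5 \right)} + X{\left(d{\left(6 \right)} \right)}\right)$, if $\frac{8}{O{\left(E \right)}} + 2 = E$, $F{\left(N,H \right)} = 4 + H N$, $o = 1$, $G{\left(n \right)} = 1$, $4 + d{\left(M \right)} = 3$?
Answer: $\frac{64}{3} \approx 21.333$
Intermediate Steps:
$d{\left(M \right)} = -1$ ($d{\left(M \right)} = -4 + 3 = -1$)
$O{\left(E \right)} = \frac{8}{-2 + E}$
$X{\left(a \right)} = 0$ ($X{\left(a \right)} = 1 - 1 = 0$)
$O{\left(11 \right)} \left(F{\left(4,5 \right)} + X{\left(d{\left(6 \right)} \right)}\right) = \frac{8}{-2 + 11} \left(\left(4 + 5 \cdot 4\right) + 0\right) = \frac{8}{9} \left(\left(4 + 20\right) + 0\right) = 8 \cdot \frac{1}{9} \left(24 + 0\right) = \frac{8}{9} \cdot 24 = \frac{64}{3}$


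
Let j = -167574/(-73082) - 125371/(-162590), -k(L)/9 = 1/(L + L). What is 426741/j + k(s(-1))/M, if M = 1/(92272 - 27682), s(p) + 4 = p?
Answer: 3593577257815161/18204110041 ≈ 1.9740e+5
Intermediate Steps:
s(p) = -4 + p
M = 1/64590 ≈ 1.5482e-5
k(L) = -9/(2*L) (k(L) = -9/(L + L) = -9*1/(2*L) = -9/(2*L))
j = 18204110041/5941201190 (j = -167574*(-1/73082) - 125371*(-1/162590) = 83787/36541 + 125371/162590 = 18204110041/5941201190 ≈ 3.0640)
426741/j + k(s(-1))/M = 426741/(18204110041/5941201190) + (-9/(2*(-4 - 1)))/(1/64590) = 426741*(5941201190/18204110041) - 9/2/(-5)*64590 = 2535354137021790/18204110041 - 9/2*(-1/5)*64590 = 2535354137021790/18204110041 + (9/10)*64590 = 2535354137021790/18204110041 + 58131 = 3593577257815161/18204110041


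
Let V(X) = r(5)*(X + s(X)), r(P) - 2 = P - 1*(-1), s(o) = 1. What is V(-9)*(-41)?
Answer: 2624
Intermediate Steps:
r(P) = 3 + P (r(P) = 2 + (P - 1*(-1)) = 2 + (P + 1) = 2 + (1 + P) = 3 + P)
V(X) = 8 + 8*X (V(X) = (3 + 5)*(X + 1) = 8*(1 + X) = 8 + 8*X)
V(-9)*(-41) = (8 + 8*(-9))*(-41) = (8 - 72)*(-41) = -64*(-41) = 2624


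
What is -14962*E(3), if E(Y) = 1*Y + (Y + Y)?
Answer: -134658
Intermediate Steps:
E(Y) = 3*Y (E(Y) = Y + 2*Y = 3*Y)
-14962*E(3) = -44886*3 = -14962*9 = -134658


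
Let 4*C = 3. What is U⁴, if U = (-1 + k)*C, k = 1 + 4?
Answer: 81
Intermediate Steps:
C = ¾ (C = (¼)*3 = ¾ ≈ 0.75000)
k = 5
U = 3 (U = (-1 + 5)*(¾) = 4*(¾) = 3)
U⁴ = 3⁴ = 81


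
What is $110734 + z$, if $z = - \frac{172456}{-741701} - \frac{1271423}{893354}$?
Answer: $\frac{73371731656969937}{662601555154} \approx 1.1073 \cdot 10^{5}$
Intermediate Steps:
$z = - \frac{788951453099}{662601555154}$ ($z = \left(-172456\right) \left(- \frac{1}{741701}\right) - \frac{1271423}{893354} = \frac{172456}{741701} - \frac{1271423}{893354} = - \frac{788951453099}{662601555154} \approx -1.1907$)
$110734 + z = 110734 - \frac{788951453099}{662601555154} = \frac{73371731656969937}{662601555154}$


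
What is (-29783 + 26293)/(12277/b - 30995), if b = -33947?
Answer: 59237515/526099771 ≈ 0.11260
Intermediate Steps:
(-29783 + 26293)/(12277/b - 30995) = (-29783 + 26293)/(12277/(-33947) - 30995) = -3490/(12277*(-1/33947) - 30995) = -3490/(-12277/33947 - 30995) = -3490/(-1052199542/33947) = -3490*(-33947/1052199542) = 59237515/526099771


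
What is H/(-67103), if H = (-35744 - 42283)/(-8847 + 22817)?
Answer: 78027/937428910 ≈ 8.3235e-5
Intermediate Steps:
H = -78027/13970 ≈ -5.5853
H/(-67103) = -78027/13970/(-67103) = -78027/13970*(-1/67103) = 78027/937428910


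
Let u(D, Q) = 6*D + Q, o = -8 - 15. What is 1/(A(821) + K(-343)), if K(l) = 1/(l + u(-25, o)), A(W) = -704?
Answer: -516/363265 ≈ -0.0014205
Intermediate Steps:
o = -23
u(D, Q) = Q + 6*D
K(l) = 1/(-173 + l) (K(l) = 1/(l + (-23 + 6*(-25))) = 1/(l + (-23 - 150)) = 1/(l - 173) = 1/(-173 + l))
1/(A(821) + K(-343)) = 1/(-704 + 1/(-173 - 343)) = 1/(-704 + 1/(-516)) = 1/(-704 - 1/516) = 1/(-363265/516) = -516/363265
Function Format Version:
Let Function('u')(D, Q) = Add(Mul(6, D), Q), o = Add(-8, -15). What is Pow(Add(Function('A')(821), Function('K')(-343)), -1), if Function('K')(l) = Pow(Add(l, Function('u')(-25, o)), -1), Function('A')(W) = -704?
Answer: Rational(-516, 363265) ≈ -0.0014205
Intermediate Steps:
o = -23
Function('u')(D, Q) = Add(Q, Mul(6, D))
Function('K')(l) = Pow(Add(-173, l), -1) (Function('K')(l) = Pow(Add(l, Add(-23, Mul(6, -25))), -1) = Pow(Add(l, Add(-23, -150)), -1) = Pow(Add(l, -173), -1) = Pow(Add(-173, l), -1))
Pow(Add(Function('A')(821), Function('K')(-343)), -1) = Pow(Add(-704, Pow(Add(-173, -343), -1)), -1) = Pow(Add(-704, Pow(-516, -1)), -1) = Pow(Add(-704, Rational(-1, 516)), -1) = Pow(Rational(-363265, 516), -1) = Rational(-516, 363265)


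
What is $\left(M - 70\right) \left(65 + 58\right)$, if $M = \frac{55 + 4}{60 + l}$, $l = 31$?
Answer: $- \frac{776253}{91} \approx -8530.3$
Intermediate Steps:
$M = \frac{59}{91}$ ($M = \frac{55 + 4}{60 + 31} = \frac{59}{91} \approx 0.64835$)
$\left(M - 70\right) \left(65 + 58\right) = \left(\frac{59}{91} - 70\right) \left(65 + 58\right) = \left(- \frac{6311}{91}\right) 123 = - \frac{776253}{91}$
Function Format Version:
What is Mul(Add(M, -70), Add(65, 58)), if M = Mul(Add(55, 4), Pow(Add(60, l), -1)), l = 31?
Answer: Rational(-776253, 91) ≈ -8530.3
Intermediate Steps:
M = Rational(59, 91) (M = Mul(Add(55, 4), Pow(Add(60, 31), -1)) = Mul(59, Pow(91, -1)) = Mul(59, Rational(1, 91)) = Rational(59, 91) ≈ 0.64835)
Mul(Add(M, -70), Add(65, 58)) = Mul(Add(Rational(59, 91), -70), Add(65, 58)) = Mul(Rational(-6311, 91), 123) = Rational(-776253, 91)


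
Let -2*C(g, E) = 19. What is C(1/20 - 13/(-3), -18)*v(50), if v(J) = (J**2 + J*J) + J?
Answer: -47975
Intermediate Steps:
C(g, E) = -19/2 (C(g, E) = -1/2*19 = -19/2)
v(J) = J + 2*J**2 (v(J) = (J**2 + J**2) + J = 2*J**2 + J = J + 2*J**2)
C(1/20 - 13/(-3), -18)*v(50) = -475*(1 + 2*50) = -475*(1 + 100) = -475*101 = -19/2*5050 = -47975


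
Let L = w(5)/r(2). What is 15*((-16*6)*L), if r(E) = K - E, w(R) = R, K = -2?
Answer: 1800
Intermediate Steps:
r(E) = -2 - E
L = -5/4 (L = 5/(-2 - 1*2) = 5/(-2 - 2) = 5/(-4) = 5*(-1/4) = -5/4 ≈ -1.2500)
15*((-16*6)*L) = 15*(-16*6*(-5/4)) = 15*(-96*(-5/4)) = 15*120 = 1800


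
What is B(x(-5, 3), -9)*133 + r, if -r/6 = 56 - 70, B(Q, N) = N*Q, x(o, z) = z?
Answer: -3507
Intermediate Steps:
r = 84 (r = -6*(56 - 70) = -6*(-14) = 84)
B(x(-5, 3), -9)*133 + r = -9*3*133 + 84 = -27*133 + 84 = -3591 + 84 = -3507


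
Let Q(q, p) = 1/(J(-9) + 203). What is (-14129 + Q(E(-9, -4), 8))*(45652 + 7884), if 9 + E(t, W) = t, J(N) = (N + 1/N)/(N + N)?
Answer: -3117165119320/4121 ≈ -7.5641e+8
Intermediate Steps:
J(N) = (N + 1/N)/(2*N) (J(N) = (N + 1/N)/((2*N)) = (N + 1/N)*(1/(2*N)) = (N + 1/N)/(2*N))
E(t, W) = -9 + t
Q(q, p) = 81/16484 (Q(q, p) = 1/((½)*(1 + (-9)²)/(-9)² + 203) = 1/((½)*(1/81)*(1 + 81) + 203) = 1/((½)*(1/81)*82 + 203) = 1/(41/81 + 203) = 1/(16484/81) = 81/16484)
(-14129 + Q(E(-9, -4), 8))*(45652 + 7884) = (-14129 + 81/16484)*(45652 + 7884) = -232902355/16484*53536 = -3117165119320/4121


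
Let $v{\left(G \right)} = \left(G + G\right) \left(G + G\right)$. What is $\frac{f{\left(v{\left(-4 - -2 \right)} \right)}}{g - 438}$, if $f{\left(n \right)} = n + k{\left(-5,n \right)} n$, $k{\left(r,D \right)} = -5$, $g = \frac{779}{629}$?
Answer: $\frac{40256}{274723} \approx 0.14653$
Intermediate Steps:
$g = \frac{779}{629}$ ($g = 779 \cdot \frac{1}{629} = \frac{779}{629} \approx 1.2385$)
$v{\left(G \right)} = 4 G^{2}$ ($v{\left(G \right)} = 2 G 2 G = 4 G^{2}$)
$f{\left(n \right)} = - 4 n$ ($f{\left(n \right)} = n - 5 n = - 4 n$)
$\frac{f{\left(v{\left(-4 - -2 \right)} \right)}}{g - 438} = \frac{\left(-4\right) 4 \left(-4 - -2\right)^{2}}{\frac{779}{629} - 438} = \frac{\left(-4\right) 4 \left(-4 + 2\right)^{2}}{- \frac{274723}{629}} = - \frac{629 \left(- 4 \cdot 4 \left(-2\right)^{2}\right)}{274723} = - \frac{629 \left(- 4 \cdot 4 \cdot 4\right)}{274723} = - \frac{629 \left(\left(-4\right) 16\right)}{274723} = \left(- \frac{629}{274723}\right) \left(-64\right) = \frac{40256}{274723}$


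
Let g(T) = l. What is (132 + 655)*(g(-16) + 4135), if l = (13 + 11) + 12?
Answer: 3282577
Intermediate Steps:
l = 36 (l = 24 + 12 = 36)
g(T) = 36
(132 + 655)*(g(-16) + 4135) = (132 + 655)*(36 + 4135) = 787*4171 = 3282577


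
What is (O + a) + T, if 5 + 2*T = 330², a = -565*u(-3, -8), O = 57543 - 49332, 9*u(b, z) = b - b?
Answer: 125317/2 ≈ 62659.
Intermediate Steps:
u(b, z) = 0 (u(b, z) = (b - b)/9 = (⅑)*0 = 0)
O = 8211
a = 0 (a = -565*0 = 0)
T = 108895/2 (T = -5/2 + (½)*330² = -5/2 + (½)*108900 = -5/2 + 54450 = 108895/2 ≈ 54448.)
(O + a) + T = (8211 + 0) + 108895/2 = 8211 + 108895/2 = 125317/2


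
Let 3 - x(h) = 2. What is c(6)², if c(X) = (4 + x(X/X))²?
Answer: 625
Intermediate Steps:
x(h) = 1 (x(h) = 3 - 1*2 = 3 - 2 = 1)
c(X) = 25 (c(X) = (4 + 1)² = 5² = 25)
c(6)² = 25² = 625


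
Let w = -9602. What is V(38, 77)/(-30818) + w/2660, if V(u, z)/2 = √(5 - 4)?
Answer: -3893681/1078630 ≈ -3.6098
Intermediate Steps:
V(u, z) = 2 (V(u, z) = 2*√(5 - 4) = 2*√1 = 2*1 = 2)
V(38, 77)/(-30818) + w/2660 = 2/(-30818) - 9602/2660 = 2*(-1/30818) - 9602*1/2660 = -1/15409 - 4801/1330 = -3893681/1078630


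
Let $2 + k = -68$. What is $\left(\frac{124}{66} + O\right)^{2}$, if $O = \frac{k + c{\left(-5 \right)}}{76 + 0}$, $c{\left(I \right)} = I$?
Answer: $\frac{5004169}{6290064} \approx 0.79557$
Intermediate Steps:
$k = -70$ ($k = -2 - 68 = -70$)
$O = - \frac{75}{76}$ ($O = \frac{-70 - 5}{76 + 0} = - \frac{75}{76} \approx -0.98684$)
$\left(\frac{124}{66} + O\right)^{2} = \left(\frac{124}{66} - \frac{75}{76}\right)^{2} = \left(124 \cdot \frac{1}{66} - \frac{75}{76}\right)^{2} = \left(\frac{62}{33} - \frac{75}{76}\right)^{2} = \left(\frac{2237}{2508}\right)^{2} = \frac{5004169}{6290064}$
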